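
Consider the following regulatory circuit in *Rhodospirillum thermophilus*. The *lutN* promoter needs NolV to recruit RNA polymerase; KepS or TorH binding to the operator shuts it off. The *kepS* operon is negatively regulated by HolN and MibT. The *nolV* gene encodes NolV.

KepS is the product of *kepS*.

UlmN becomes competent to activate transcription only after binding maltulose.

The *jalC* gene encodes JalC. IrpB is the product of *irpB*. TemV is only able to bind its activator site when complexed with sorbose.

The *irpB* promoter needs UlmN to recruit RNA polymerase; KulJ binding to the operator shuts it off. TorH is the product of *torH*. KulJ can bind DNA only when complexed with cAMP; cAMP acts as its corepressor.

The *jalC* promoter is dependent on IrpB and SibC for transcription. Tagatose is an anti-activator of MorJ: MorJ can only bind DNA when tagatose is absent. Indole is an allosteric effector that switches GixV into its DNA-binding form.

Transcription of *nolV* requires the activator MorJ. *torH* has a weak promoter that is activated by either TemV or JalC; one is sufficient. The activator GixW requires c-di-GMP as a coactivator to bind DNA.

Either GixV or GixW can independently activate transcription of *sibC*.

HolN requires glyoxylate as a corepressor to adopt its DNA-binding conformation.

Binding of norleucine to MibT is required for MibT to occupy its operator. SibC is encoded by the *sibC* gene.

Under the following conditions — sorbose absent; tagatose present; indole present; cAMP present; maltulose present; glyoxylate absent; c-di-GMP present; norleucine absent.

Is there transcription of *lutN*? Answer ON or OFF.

Tagatose is present, so MorJ is inactive.
Required activator MorJ is absent, so *nolV* is not transcribed.
So NolV is not produced.
Glyoxylate is absent, so HolN is inactive.
Norleucine is absent, so MibT is inactive.
With no repressor bound, *kepS* is transcribed.
So KepS is produced and active.
Sorbose is absent, so TemV is inactive.
cAMP is present, so KulJ is active.
Maltulose is present, so UlmN is active.
With repressor KulJ bound, *irpB* is not transcribed.
So IrpB is not produced.
Indole is present, so GixV is active.
c-di-GMP is present, so GixW is active.
Activator GixV is present, so *sibC* is transcribed.
So SibC is produced and active.
Required activator IrpB is absent, so *jalC* is not transcribed.
So JalC is not produced.
No activator is available at the *torH* promoter, so *torH* is not transcribed.
So TorH is not produced.
With repressor KepS bound, *lutN* is not transcribed.

OFF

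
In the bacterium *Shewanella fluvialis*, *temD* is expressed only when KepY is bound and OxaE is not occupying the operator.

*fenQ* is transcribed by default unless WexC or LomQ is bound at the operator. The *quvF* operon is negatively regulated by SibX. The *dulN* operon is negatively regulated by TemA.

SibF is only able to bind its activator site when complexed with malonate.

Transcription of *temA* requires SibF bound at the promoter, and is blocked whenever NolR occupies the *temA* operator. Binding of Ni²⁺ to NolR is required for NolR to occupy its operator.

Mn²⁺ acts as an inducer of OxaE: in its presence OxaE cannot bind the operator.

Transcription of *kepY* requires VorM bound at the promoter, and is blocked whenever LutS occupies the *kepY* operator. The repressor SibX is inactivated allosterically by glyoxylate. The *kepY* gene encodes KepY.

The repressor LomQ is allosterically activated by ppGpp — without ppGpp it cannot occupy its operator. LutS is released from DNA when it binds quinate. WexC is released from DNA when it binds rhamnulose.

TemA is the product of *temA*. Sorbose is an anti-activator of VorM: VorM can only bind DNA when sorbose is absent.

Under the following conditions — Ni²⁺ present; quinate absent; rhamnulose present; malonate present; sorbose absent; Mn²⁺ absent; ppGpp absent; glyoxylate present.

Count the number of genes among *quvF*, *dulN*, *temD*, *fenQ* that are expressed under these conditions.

3

Glyoxylate is present, so SibX is inactive.
With no repressor bound, *quvF* is transcribed.
→ *quvF* is ON.
Ni²⁺ is present, so NolR is active.
Malonate is present, so SibF is active.
With repressor NolR bound, *temA* is not transcribed.
So TemA is not produced.
With no repressor bound, *dulN* is transcribed.
→ *dulN* is ON.
Quinate is absent, so LutS is active.
Sorbose is absent, so VorM is active.
With repressor LutS bound, *kepY* is not transcribed.
So KepY is not produced.
Mn²⁺ is absent, so OxaE is active.
With repressor OxaE bound, *temD* is not transcribed.
→ *temD* is OFF.
Rhamnulose is present, so WexC is inactive.
ppGpp is absent, so LomQ is inactive.
With no repressor bound, *fenQ* is transcribed.
→ *fenQ* is ON.
3 of the 4 genes are transcribed.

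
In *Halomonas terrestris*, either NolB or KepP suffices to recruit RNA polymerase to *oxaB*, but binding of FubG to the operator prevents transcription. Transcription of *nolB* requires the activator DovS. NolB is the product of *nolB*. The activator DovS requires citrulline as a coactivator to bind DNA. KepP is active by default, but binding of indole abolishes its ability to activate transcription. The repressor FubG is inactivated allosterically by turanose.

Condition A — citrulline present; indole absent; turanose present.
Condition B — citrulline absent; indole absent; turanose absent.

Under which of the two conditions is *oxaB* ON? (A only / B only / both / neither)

Condition A:
Citrulline is present, so DovS is active.
No repressor is bound and DovS is active, so *nolB* is transcribed.
So NolB is produced and active.
Indole is absent, so KepP is active.
Turanose is present, so FubG is inactive.
Activator NolB is present, so *oxaB* is transcribed.
→ *oxaB* is ON in A.
Condition B:
Citrulline is absent, so DovS is inactive.
Required activator DovS is absent, so *nolB* is not transcribed.
So NolB is not produced.
Indole is absent, so KepP is active.
Turanose is absent, so FubG is active.
With repressor FubG bound, *oxaB* is not transcribed.
→ *oxaB* is OFF in B.

A only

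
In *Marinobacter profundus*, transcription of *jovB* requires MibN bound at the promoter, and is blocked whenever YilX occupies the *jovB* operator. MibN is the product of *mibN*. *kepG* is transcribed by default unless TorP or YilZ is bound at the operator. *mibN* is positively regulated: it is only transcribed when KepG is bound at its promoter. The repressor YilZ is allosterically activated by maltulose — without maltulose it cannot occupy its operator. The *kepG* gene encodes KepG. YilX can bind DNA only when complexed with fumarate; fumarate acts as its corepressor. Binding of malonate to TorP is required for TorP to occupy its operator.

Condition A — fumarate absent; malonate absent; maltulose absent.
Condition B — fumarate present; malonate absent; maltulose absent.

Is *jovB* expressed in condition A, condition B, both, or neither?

Condition A:
Fumarate is absent, so YilX is inactive.
Malonate is absent, so TorP is inactive.
Maltulose is absent, so YilZ is inactive.
With no repressor bound, *kepG* is transcribed.
So KepG is produced and active.
No repressor is bound and KepG is active, so *mibN* is transcribed.
So MibN is produced and active.
No repressor is bound and MibN is active, so *jovB* is transcribed.
→ *jovB* is ON in A.
Condition B:
Fumarate is present, so YilX is active.
Malonate is absent, so TorP is inactive.
Maltulose is absent, so YilZ is inactive.
With no repressor bound, *kepG* is transcribed.
So KepG is produced and active.
No repressor is bound and KepG is active, so *mibN* is transcribed.
So MibN is produced and active.
With repressor YilX bound, *jovB* is not transcribed.
→ *jovB* is OFF in B.

A only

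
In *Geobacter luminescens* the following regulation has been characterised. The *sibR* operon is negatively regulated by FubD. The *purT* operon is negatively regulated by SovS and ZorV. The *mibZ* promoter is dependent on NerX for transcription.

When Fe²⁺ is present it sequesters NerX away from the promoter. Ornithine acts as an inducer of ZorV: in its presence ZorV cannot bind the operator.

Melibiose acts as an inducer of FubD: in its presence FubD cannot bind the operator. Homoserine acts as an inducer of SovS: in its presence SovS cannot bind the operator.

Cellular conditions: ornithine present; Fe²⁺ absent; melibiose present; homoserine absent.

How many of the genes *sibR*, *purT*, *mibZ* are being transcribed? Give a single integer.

Melibiose is present, so FubD is inactive.
With no repressor bound, *sibR* is transcribed.
→ *sibR* is ON.
Homoserine is absent, so SovS is active.
Ornithine is present, so ZorV is inactive.
With repressor SovS bound, *purT* is not transcribed.
→ *purT* is OFF.
Fe²⁺ is absent, so NerX is active.
No repressor is bound and NerX is active, so *mibZ* is transcribed.
→ *mibZ* is ON.
2 of the 3 genes are transcribed.

2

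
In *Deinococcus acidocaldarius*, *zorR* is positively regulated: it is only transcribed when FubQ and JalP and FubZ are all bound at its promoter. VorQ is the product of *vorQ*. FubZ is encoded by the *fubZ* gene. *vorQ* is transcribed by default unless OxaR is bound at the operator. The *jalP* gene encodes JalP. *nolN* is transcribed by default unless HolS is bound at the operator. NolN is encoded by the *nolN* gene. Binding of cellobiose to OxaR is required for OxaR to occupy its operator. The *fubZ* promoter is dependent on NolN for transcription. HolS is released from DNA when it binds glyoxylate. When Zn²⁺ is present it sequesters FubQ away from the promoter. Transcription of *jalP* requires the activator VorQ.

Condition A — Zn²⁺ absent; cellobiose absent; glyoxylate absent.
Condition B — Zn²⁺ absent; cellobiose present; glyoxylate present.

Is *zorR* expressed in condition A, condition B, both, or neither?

Condition A:
Zn²⁺ is absent, so FubQ is active.
Cellobiose is absent, so OxaR is inactive.
With no repressor bound, *vorQ* is transcribed.
So VorQ is produced and active.
No repressor is bound and VorQ is active, so *jalP* is transcribed.
So JalP is produced and active.
Glyoxylate is absent, so HolS is active.
With repressor HolS bound, *nolN* is not transcribed.
So NolN is not produced.
Required activator NolN is absent, so *fubZ* is not transcribed.
So FubZ is not produced.
Required activator FubZ is absent, so *zorR* is not transcribed.
→ *zorR* is OFF in A.
Condition B:
Zn²⁺ is absent, so FubQ is active.
Cellobiose is present, so OxaR is active.
With repressor OxaR bound, *vorQ* is not transcribed.
So VorQ is not produced.
Required activator VorQ is absent, so *jalP* is not transcribed.
So JalP is not produced.
Glyoxylate is present, so HolS is inactive.
With no repressor bound, *nolN* is transcribed.
So NolN is produced and active.
No repressor is bound and NolN is active, so *fubZ* is transcribed.
So FubZ is produced and active.
Required activator JalP is absent, so *zorR* is not transcribed.
→ *zorR* is OFF in B.

neither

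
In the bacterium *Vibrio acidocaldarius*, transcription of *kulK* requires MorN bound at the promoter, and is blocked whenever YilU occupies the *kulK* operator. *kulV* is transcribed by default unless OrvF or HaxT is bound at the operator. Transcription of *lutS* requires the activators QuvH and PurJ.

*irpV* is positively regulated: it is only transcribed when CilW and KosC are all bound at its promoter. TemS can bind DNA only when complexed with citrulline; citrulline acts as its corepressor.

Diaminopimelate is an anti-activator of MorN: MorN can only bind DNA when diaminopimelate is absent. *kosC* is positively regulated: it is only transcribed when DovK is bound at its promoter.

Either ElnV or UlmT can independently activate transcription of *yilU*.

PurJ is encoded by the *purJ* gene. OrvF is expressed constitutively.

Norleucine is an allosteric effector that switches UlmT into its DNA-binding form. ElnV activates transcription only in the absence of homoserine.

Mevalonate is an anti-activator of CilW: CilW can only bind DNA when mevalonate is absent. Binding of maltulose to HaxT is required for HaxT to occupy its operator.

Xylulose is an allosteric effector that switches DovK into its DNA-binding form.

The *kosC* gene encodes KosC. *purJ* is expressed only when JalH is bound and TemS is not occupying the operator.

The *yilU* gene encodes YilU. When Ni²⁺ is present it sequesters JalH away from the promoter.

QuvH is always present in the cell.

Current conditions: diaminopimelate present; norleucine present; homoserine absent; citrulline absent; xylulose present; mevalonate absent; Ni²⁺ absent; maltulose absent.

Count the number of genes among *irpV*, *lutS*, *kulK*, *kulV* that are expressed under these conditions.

2

Mevalonate is absent, so CilW is active.
Xylulose is present, so DovK is active.
No repressor is bound and DovK is active, so *kosC* is transcribed.
So KosC is produced and active.
No repressor is bound and CilW and KosC are active, so *irpV* is transcribed.
→ *irpV* is ON.
QuvH is produced constitutively and is active.
Citrulline is absent, so TemS is inactive.
Ni²⁺ is absent, so JalH is active.
No repressor is bound and JalH is active, so *purJ* is transcribed.
So PurJ is produced and active.
No repressor is bound and QuvH and PurJ are active, so *lutS* is transcribed.
→ *lutS* is ON.
Homoserine is absent, so ElnV is active.
Norleucine is present, so UlmT is active.
Activator ElnV is present, so *yilU* is transcribed.
So YilU is produced and active.
Diaminopimelate is present, so MorN is inactive.
With repressor YilU bound, *kulK* is not transcribed.
→ *kulK* is OFF.
OrvF is produced constitutively and is active.
Maltulose is absent, so HaxT is inactive.
With repressor OrvF bound, *kulV* is not transcribed.
→ *kulV* is OFF.
2 of the 4 genes are transcribed.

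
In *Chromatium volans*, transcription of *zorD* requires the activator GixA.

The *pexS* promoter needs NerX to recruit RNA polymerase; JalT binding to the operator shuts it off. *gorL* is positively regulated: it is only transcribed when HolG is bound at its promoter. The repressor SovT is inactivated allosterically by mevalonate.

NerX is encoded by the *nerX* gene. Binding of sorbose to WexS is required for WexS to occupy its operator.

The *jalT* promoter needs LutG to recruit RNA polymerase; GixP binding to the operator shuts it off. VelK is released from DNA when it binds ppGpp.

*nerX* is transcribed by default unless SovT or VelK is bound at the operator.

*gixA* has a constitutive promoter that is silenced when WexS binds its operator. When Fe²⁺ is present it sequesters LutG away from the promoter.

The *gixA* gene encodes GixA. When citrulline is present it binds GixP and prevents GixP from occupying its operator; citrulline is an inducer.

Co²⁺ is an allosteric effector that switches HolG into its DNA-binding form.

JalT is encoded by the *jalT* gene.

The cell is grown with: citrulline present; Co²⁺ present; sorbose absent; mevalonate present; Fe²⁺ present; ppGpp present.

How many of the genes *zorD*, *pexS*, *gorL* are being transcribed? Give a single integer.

Sorbose is absent, so WexS is inactive.
With no repressor bound, *gixA* is transcribed.
So GixA is produced and active.
No repressor is bound and GixA is active, so *zorD* is transcribed.
→ *zorD* is ON.
Mevalonate is present, so SovT is inactive.
ppGpp is present, so VelK is inactive.
With no repressor bound, *nerX* is transcribed.
So NerX is produced and active.
Citrulline is present, so GixP is inactive.
Fe²⁺ is present, so LutG is inactive.
Required activator LutG is absent, so *jalT* is not transcribed.
So JalT is not produced.
No repressor is bound and NerX is active, so *pexS* is transcribed.
→ *pexS* is ON.
Co²⁺ is present, so HolG is active.
No repressor is bound and HolG is active, so *gorL* is transcribed.
→ *gorL* is ON.
3 of the 3 genes are transcribed.

3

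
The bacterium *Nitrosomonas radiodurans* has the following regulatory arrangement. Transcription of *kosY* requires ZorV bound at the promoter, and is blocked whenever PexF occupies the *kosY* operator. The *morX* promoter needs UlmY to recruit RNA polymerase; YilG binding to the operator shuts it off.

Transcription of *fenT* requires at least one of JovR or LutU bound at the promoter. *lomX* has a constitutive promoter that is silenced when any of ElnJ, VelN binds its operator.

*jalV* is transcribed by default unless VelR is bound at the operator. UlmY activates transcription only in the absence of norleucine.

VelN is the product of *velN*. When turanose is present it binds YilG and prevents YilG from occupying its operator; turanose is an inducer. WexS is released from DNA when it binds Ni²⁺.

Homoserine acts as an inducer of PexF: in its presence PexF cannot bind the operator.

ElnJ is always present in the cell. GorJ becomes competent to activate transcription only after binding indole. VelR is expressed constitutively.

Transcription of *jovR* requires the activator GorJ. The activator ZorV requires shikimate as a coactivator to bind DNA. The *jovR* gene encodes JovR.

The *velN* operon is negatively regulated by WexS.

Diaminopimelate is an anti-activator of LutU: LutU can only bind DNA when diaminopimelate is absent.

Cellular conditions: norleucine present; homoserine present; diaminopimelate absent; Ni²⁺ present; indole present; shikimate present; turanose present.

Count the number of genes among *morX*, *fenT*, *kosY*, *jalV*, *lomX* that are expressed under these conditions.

Turanose is present, so YilG is inactive.
Norleucine is present, so UlmY is inactive.
Required activator UlmY is absent, so *morX* is not transcribed.
→ *morX* is OFF.
Indole is present, so GorJ is active.
No repressor is bound and GorJ is active, so *jovR* is transcribed.
So JovR is produced and active.
Diaminopimelate is absent, so LutU is active.
Activator JovR is present, so *fenT* is transcribed.
→ *fenT* is ON.
Homoserine is present, so PexF is inactive.
Shikimate is present, so ZorV is active.
No repressor is bound and ZorV is active, so *kosY* is transcribed.
→ *kosY* is ON.
VelR is produced constitutively and is active.
With repressor VelR bound, *jalV* is not transcribed.
→ *jalV* is OFF.
ElnJ is produced constitutively and is active.
Ni²⁺ is present, so WexS is inactive.
With no repressor bound, *velN* is transcribed.
So VelN is produced and active.
With repressor ElnJ bound, *lomX* is not transcribed.
→ *lomX* is OFF.
2 of the 5 genes are transcribed.

2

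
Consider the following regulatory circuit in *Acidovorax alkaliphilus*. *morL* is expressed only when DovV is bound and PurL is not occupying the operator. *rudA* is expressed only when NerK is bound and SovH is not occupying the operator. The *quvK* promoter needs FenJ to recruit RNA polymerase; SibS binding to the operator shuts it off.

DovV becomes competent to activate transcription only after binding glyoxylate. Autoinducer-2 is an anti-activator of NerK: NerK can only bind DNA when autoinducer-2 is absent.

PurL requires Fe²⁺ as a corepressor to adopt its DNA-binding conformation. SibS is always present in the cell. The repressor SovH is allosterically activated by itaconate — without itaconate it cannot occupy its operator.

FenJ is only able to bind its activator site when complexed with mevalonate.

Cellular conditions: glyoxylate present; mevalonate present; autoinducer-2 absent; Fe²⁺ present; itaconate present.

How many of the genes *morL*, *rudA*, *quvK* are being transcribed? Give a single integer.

Fe²⁺ is present, so PurL is active.
Glyoxylate is present, so DovV is active.
With repressor PurL bound, *morL* is not transcribed.
→ *morL* is OFF.
Itaconate is present, so SovH is active.
Autoinducer-2 is absent, so NerK is active.
With repressor SovH bound, *rudA* is not transcribed.
→ *rudA* is OFF.
Mevalonate is present, so FenJ is active.
SibS is produced constitutively and is active.
With repressor SibS bound, *quvK* is not transcribed.
→ *quvK* is OFF.
0 of the 3 genes are transcribed.

0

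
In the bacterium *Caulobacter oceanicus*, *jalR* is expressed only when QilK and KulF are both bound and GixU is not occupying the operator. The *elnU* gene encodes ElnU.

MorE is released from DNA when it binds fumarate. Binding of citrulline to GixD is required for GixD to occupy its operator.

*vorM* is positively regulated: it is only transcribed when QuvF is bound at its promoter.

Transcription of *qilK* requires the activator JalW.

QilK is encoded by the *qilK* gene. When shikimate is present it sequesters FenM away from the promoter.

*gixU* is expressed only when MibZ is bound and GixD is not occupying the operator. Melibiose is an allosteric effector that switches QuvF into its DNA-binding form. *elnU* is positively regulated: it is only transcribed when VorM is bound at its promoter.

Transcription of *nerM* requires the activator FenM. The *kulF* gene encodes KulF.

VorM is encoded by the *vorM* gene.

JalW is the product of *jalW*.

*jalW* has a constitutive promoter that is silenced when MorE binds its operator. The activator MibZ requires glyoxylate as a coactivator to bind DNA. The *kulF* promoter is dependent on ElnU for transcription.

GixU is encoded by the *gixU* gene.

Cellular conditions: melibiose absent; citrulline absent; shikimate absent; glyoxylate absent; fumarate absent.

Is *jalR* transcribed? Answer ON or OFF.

Fumarate is absent, so MorE is active.
With repressor MorE bound, *jalW* is not transcribed.
So JalW is not produced.
Required activator JalW is absent, so *qilK* is not transcribed.
So QilK is not produced.
Glyoxylate is absent, so MibZ is inactive.
Citrulline is absent, so GixD is inactive.
Required activator MibZ is absent, so *gixU* is not transcribed.
So GixU is not produced.
Melibiose is absent, so QuvF is inactive.
Required activator QuvF is absent, so *vorM* is not transcribed.
So VorM is not produced.
Required activator VorM is absent, so *elnU* is not transcribed.
So ElnU is not produced.
Required activator ElnU is absent, so *kulF* is not transcribed.
So KulF is not produced.
Required activator QilK is absent, so *jalR* is not transcribed.

OFF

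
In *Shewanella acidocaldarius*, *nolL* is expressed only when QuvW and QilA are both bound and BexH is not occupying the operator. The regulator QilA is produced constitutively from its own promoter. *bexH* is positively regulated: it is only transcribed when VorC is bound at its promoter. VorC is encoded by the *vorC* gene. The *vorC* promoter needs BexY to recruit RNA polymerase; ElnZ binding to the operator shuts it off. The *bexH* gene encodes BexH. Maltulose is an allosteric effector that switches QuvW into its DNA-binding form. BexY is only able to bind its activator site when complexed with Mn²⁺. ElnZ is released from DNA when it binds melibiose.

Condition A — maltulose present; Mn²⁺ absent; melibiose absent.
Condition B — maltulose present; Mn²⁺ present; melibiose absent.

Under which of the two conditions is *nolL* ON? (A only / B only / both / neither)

Condition A:
Maltulose is present, so QuvW is active.
QilA is produced constitutively and is active.
Mn²⁺ is absent, so BexY is inactive.
Melibiose is absent, so ElnZ is active.
With repressor ElnZ bound, *vorC* is not transcribed.
So VorC is not produced.
Required activator VorC is absent, so *bexH* is not transcribed.
So BexH is not produced.
No repressor is bound and QuvW and QilA are active, so *nolL* is transcribed.
→ *nolL* is ON in A.
Condition B:
Maltulose is present, so QuvW is active.
QilA is produced constitutively and is active.
Mn²⁺ is present, so BexY is active.
Melibiose is absent, so ElnZ is active.
With repressor ElnZ bound, *vorC* is not transcribed.
So VorC is not produced.
Required activator VorC is absent, so *bexH* is not transcribed.
So BexH is not produced.
No repressor is bound and QuvW and QilA are active, so *nolL* is transcribed.
→ *nolL* is ON in B.

both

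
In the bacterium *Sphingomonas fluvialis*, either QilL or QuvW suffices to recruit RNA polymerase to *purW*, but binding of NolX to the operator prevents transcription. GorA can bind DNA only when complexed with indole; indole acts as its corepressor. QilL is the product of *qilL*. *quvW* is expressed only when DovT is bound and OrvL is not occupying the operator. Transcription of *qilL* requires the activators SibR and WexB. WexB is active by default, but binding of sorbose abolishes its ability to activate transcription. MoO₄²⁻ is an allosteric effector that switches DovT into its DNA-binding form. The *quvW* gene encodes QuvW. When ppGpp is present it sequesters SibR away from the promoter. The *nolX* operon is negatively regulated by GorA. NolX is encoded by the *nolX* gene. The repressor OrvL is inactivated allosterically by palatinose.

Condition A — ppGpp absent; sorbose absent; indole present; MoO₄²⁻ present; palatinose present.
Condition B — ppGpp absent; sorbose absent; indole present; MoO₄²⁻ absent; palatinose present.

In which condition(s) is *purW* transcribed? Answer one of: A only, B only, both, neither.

Condition A:
ppGpp is absent, so SibR is active.
Sorbose is absent, so WexB is active.
No repressor is bound and SibR and WexB are active, so *qilL* is transcribed.
So QilL is produced and active.
Indole is present, so GorA is active.
With repressor GorA bound, *nolX* is not transcribed.
So NolX is not produced.
MoO₄²⁻ is present, so DovT is active.
Palatinose is present, so OrvL is inactive.
No repressor is bound and DovT is active, so *quvW* is transcribed.
So QuvW is produced and active.
Activator QilL is present, so *purW* is transcribed.
→ *purW* is ON in A.
Condition B:
ppGpp is absent, so SibR is active.
Sorbose is absent, so WexB is active.
No repressor is bound and SibR and WexB are active, so *qilL* is transcribed.
So QilL is produced and active.
Indole is present, so GorA is active.
With repressor GorA bound, *nolX* is not transcribed.
So NolX is not produced.
MoO₄²⁻ is absent, so DovT is inactive.
Palatinose is present, so OrvL is inactive.
Required activator DovT is absent, so *quvW* is not transcribed.
So QuvW is not produced.
Activator QilL is present, so *purW* is transcribed.
→ *purW* is ON in B.

both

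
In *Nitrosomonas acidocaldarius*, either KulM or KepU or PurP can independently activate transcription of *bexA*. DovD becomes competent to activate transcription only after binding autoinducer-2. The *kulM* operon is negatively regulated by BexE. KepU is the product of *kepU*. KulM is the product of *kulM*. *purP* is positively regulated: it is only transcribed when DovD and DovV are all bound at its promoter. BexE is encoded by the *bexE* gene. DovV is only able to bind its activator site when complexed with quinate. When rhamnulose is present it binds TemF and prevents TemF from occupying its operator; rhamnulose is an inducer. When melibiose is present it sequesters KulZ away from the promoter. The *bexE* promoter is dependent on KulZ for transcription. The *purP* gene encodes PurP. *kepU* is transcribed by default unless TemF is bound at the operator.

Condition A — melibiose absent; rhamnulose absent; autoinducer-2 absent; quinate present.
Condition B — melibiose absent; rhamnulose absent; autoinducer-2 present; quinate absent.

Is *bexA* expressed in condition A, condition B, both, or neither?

Condition A:
Melibiose is absent, so KulZ is active.
No repressor is bound and KulZ is active, so *bexE* is transcribed.
So BexE is produced and active.
With repressor BexE bound, *kulM* is not transcribed.
So KulM is not produced.
Rhamnulose is absent, so TemF is active.
With repressor TemF bound, *kepU* is not transcribed.
So KepU is not produced.
Autoinducer-2 is absent, so DovD is inactive.
Quinate is present, so DovV is active.
Required activator DovD is absent, so *purP* is not transcribed.
So PurP is not produced.
No activator is available at the *bexA* promoter, so *bexA* is not transcribed.
→ *bexA* is OFF in A.
Condition B:
Melibiose is absent, so KulZ is active.
No repressor is bound and KulZ is active, so *bexE* is transcribed.
So BexE is produced and active.
With repressor BexE bound, *kulM* is not transcribed.
So KulM is not produced.
Rhamnulose is absent, so TemF is active.
With repressor TemF bound, *kepU* is not transcribed.
So KepU is not produced.
Autoinducer-2 is present, so DovD is active.
Quinate is absent, so DovV is inactive.
Required activator DovV is absent, so *purP* is not transcribed.
So PurP is not produced.
No activator is available at the *bexA* promoter, so *bexA* is not transcribed.
→ *bexA* is OFF in B.

neither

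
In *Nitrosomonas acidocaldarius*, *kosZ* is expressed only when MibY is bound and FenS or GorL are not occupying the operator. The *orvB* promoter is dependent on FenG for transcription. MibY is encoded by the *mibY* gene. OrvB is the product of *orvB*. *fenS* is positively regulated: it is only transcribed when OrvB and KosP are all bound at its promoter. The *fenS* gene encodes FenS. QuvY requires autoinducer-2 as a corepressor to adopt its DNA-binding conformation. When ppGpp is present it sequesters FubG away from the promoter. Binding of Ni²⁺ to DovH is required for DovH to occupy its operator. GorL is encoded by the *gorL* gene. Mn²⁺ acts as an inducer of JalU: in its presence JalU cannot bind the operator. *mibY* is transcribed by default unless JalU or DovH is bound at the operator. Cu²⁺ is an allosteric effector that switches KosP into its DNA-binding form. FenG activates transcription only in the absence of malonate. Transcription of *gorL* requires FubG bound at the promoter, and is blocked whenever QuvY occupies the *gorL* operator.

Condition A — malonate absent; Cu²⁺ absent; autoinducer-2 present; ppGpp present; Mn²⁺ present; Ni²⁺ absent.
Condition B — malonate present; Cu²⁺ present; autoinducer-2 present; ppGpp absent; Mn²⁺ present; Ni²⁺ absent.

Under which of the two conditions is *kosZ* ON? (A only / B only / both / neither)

both

Condition A:
Malonate is absent, so FenG is active.
No repressor is bound and FenG is active, so *orvB* is transcribed.
So OrvB is produced and active.
Cu²⁺ is absent, so KosP is inactive.
Required activator KosP is absent, so *fenS* is not transcribed.
So FenS is not produced.
Autoinducer-2 is present, so QuvY is active.
ppGpp is present, so FubG is inactive.
With repressor QuvY bound, *gorL* is not transcribed.
So GorL is not produced.
Mn²⁺ is present, so JalU is inactive.
Ni²⁺ is absent, so DovH is inactive.
With no repressor bound, *mibY* is transcribed.
So MibY is produced and active.
No repressor is bound and MibY is active, so *kosZ* is transcribed.
→ *kosZ* is ON in A.
Condition B:
Malonate is present, so FenG is inactive.
Required activator FenG is absent, so *orvB* is not transcribed.
So OrvB is not produced.
Cu²⁺ is present, so KosP is active.
Required activator OrvB is absent, so *fenS* is not transcribed.
So FenS is not produced.
Autoinducer-2 is present, so QuvY is active.
ppGpp is absent, so FubG is active.
With repressor QuvY bound, *gorL* is not transcribed.
So GorL is not produced.
Mn²⁺ is present, so JalU is inactive.
Ni²⁺ is absent, so DovH is inactive.
With no repressor bound, *mibY* is transcribed.
So MibY is produced and active.
No repressor is bound and MibY is active, so *kosZ* is transcribed.
→ *kosZ* is ON in B.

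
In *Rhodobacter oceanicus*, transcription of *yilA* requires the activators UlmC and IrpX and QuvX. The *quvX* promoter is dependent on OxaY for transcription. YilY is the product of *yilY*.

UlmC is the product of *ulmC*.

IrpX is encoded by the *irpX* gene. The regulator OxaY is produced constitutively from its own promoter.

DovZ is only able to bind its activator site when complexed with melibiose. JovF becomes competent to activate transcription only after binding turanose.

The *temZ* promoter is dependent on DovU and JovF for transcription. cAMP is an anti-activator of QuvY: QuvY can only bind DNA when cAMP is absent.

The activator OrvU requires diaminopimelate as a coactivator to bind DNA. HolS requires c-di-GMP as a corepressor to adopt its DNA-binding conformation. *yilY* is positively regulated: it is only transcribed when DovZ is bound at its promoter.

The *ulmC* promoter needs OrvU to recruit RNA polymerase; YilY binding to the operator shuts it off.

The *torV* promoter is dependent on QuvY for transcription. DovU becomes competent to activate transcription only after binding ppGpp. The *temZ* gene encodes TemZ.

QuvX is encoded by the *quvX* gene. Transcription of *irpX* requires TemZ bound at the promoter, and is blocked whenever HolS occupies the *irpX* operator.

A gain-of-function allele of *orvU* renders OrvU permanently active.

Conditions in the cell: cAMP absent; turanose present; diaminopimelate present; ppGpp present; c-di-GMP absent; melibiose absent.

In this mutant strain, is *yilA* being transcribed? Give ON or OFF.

ON

OrvU is constitutively active in this strain.
Melibiose is absent, so DovZ is inactive.
Required activator DovZ is absent, so *yilY* is not transcribed.
So YilY is not produced.
No repressor is bound and OrvU is active, so *ulmC* is transcribed.
So UlmC is produced and active.
c-di-GMP is absent, so HolS is inactive.
ppGpp is present, so DovU is active.
Turanose is present, so JovF is active.
No repressor is bound and DovU and JovF are active, so *temZ* is transcribed.
So TemZ is produced and active.
No repressor is bound and TemZ is active, so *irpX* is transcribed.
So IrpX is produced and active.
OxaY is produced constitutively and is active.
No repressor is bound and OxaY is active, so *quvX* is transcribed.
So QuvX is produced and active.
No repressor is bound and UlmC and IrpX and QuvX are active, so *yilA* is transcribed.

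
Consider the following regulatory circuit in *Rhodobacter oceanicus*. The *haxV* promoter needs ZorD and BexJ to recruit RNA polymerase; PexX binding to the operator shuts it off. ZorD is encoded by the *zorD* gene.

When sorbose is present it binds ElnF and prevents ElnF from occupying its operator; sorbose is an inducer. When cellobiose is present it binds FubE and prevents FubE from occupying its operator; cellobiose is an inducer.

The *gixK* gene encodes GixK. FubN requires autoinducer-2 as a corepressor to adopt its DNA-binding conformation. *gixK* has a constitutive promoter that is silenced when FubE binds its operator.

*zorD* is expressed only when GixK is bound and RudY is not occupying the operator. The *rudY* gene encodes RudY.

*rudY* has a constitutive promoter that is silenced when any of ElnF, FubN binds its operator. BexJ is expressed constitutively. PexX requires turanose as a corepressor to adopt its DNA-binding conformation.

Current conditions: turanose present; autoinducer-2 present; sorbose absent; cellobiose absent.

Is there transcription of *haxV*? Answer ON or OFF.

Cellobiose is absent, so FubE is active.
With repressor FubE bound, *gixK* is not transcribed.
So GixK is not produced.
Sorbose is absent, so ElnF is active.
Autoinducer-2 is present, so FubN is active.
With repressor ElnF bound, *rudY* is not transcribed.
So RudY is not produced.
Required activator GixK is absent, so *zorD* is not transcribed.
So ZorD is not produced.
BexJ is produced constitutively and is active.
Turanose is present, so PexX is active.
With repressor PexX bound, *haxV* is not transcribed.

OFF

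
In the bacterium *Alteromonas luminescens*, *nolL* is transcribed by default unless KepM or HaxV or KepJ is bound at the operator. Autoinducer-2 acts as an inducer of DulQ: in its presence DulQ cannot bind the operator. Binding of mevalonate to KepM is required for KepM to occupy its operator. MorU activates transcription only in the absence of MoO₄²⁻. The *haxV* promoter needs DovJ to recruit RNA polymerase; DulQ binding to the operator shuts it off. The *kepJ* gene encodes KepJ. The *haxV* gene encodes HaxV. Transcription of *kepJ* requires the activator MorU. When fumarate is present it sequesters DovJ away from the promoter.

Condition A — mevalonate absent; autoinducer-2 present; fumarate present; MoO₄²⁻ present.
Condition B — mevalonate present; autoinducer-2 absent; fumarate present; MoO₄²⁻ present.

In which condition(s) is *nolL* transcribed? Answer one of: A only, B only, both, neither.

Condition A:
Mevalonate is absent, so KepM is inactive.
Autoinducer-2 is present, so DulQ is inactive.
Fumarate is present, so DovJ is inactive.
Required activator DovJ is absent, so *haxV* is not transcribed.
So HaxV is not produced.
MoO₄²⁻ is present, so MorU is inactive.
Required activator MorU is absent, so *kepJ* is not transcribed.
So KepJ is not produced.
With no repressor bound, *nolL* is transcribed.
→ *nolL* is ON in A.
Condition B:
Mevalonate is present, so KepM is active.
Autoinducer-2 is absent, so DulQ is active.
Fumarate is present, so DovJ is inactive.
With repressor DulQ bound, *haxV* is not transcribed.
So HaxV is not produced.
MoO₄²⁻ is present, so MorU is inactive.
Required activator MorU is absent, so *kepJ* is not transcribed.
So KepJ is not produced.
With repressor KepM bound, *nolL* is not transcribed.
→ *nolL* is OFF in B.

A only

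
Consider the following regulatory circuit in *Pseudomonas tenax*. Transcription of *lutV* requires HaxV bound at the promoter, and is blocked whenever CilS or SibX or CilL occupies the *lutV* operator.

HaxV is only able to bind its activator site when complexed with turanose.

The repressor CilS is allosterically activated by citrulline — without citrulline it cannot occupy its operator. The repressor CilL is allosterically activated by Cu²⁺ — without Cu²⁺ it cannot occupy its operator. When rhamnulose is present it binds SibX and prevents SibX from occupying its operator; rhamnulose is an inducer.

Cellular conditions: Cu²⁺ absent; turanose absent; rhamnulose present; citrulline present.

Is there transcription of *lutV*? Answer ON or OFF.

OFF

Citrulline is present, so CilS is active.
Turanose is absent, so HaxV is inactive.
Rhamnulose is present, so SibX is inactive.
Cu²⁺ is absent, so CilL is inactive.
With repressor CilS bound, *lutV* is not transcribed.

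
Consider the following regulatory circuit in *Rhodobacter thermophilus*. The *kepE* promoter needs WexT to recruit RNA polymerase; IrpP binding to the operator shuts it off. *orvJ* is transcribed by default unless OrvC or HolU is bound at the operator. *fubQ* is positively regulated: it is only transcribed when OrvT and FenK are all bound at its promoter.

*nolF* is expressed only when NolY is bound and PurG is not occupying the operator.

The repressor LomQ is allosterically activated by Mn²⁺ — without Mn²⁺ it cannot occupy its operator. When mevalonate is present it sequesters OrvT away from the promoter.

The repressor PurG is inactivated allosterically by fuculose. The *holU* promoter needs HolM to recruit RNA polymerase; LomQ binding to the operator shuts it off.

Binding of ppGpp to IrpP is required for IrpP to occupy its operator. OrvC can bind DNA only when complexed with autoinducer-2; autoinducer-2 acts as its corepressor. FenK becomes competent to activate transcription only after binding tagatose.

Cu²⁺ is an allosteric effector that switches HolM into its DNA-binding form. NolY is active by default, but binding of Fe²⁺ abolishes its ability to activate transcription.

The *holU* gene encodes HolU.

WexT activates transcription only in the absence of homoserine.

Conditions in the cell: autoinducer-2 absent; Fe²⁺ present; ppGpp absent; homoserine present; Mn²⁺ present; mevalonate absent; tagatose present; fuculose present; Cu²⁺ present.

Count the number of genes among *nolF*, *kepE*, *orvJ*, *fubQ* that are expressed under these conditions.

2

Fuculose is present, so PurG is inactive.
Fe²⁺ is present, so NolY is inactive.
Required activator NolY is absent, so *nolF* is not transcribed.
→ *nolF* is OFF.
ppGpp is absent, so IrpP is inactive.
Homoserine is present, so WexT is inactive.
Required activator WexT is absent, so *kepE* is not transcribed.
→ *kepE* is OFF.
Autoinducer-2 is absent, so OrvC is inactive.
Mn²⁺ is present, so LomQ is active.
Cu²⁺ is present, so HolM is active.
With repressor LomQ bound, *holU* is not transcribed.
So HolU is not produced.
With no repressor bound, *orvJ* is transcribed.
→ *orvJ* is ON.
Mevalonate is absent, so OrvT is active.
Tagatose is present, so FenK is active.
No repressor is bound and OrvT and FenK are active, so *fubQ* is transcribed.
→ *fubQ* is ON.
2 of the 4 genes are transcribed.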